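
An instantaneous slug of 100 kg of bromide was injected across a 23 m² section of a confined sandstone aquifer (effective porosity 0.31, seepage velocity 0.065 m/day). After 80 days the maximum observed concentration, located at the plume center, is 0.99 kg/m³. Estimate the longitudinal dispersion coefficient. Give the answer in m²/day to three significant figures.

At the plume center C_max = M/(n_e·A·√(4πDt)), so D = M²/(4πt·(n_e·A·C_max)²).
n_e·A·C_max = 0.31 × 23 × 0.99 = 7.059 kg/m.
D = 100²/(4π × 80 × 7.059²) = 0.200 m²/day.

0.200 m²/day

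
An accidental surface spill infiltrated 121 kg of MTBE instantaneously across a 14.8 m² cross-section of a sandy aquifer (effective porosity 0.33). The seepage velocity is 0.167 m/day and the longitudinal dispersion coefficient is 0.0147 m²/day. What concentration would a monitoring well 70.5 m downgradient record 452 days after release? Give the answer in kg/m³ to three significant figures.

For an instantaneous plane source, C(x,t) = M/(n_e·A·√(4πDt)) · exp(−(x−vt)²/(4Dt)), with n_e·A the pore (flow) area.
Plume center vt = 0.167 × 452 = 75.484 m, so the well at 70.5 m is 4.984 m upgradient of the peak.
√(4πDt) = 9.138 m, giving peak height M/(n_e·A·√(4πDt)) = 121/(0.33 × 14.8 × 9.138) = 2.711 kg/m³.
(x−vt)²/(4Dt) = (-4.984)²/(4 × 0.0147 × 452) = 0.9346; exp(−0.9346) = 0.3927.
C = 2.711 × 0.3927 = 1.06 kg/m³.

1.06 kg/m³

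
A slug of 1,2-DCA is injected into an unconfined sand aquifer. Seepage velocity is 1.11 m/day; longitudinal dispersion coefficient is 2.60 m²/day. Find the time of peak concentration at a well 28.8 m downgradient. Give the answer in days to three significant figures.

23.9 days

For the 1D instantaneous-source solution, setting ∂C/∂t = 0 at fixed x gives v²t² + 2Dt − x² = 0, so t = (√(D² + v²x²) − D)/v².
√(D² + v²x²) = √(2.60² + 1.11² × 28.8²) = 32.07; v² = 1.2321.
t = (32.07 − 2.60)/1.2321 = 23.9 days (vs. the pure-advection estimate x/v = 25.9 d).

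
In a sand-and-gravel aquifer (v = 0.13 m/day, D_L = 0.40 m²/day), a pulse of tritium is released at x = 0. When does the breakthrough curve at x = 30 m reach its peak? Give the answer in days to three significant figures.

208 days

For the 1D instantaneous-source solution, setting ∂C/∂t = 0 at fixed x gives v²t² + 2Dt − x² = 0, so t = (√(D² + v²x²) − D)/v².
√(D² + v²x²) = √(0.40² + 0.13² × 30²) = 3.920; v² = 0.0169.
t = (3.920 − 0.40)/0.0169 = 208 days (vs. the pure-advection estimate x/v = 231 d).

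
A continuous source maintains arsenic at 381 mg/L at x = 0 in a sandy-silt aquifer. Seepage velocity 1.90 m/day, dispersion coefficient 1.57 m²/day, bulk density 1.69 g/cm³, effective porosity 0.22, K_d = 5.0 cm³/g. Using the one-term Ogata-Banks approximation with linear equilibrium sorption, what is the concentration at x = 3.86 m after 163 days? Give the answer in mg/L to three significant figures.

Retardation factor R = 1 + ρ_b·K_d/n = 1 + 1.69 × 5.0/0.22 = 39.41.
Sorption retards both mechanisms: v_R = v/R = 0.04821 m/day, D_R = D/R = 0.03984 m²/day.
v_R·t = 0.04821 × 163 = 7.85823 m; 2√(D_R t) = 5.097 m; argument = (3.86 − 7.85823)/5.097 = -0.7844.
C = C₀ × ½·erfc(-0.7844) = 381 × 0.8664 = 330 mg/L.

330 mg/L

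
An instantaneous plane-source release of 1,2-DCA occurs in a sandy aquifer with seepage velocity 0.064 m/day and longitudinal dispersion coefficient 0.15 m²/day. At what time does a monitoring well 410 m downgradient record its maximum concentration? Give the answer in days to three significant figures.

6370 days

For the 1D instantaneous-source solution, setting ∂C/∂t = 0 at fixed x gives v²t² + 2Dt − x² = 0, so t = (√(D² + v²x²) − D)/v².
√(D² + v²x²) = √(0.15² + 0.064² × 410²) = 26.24; v² = 0.004096.
t = (26.24 − 0.15)/0.004096 = 6370 days (vs. the pure-advection estimate x/v = 6410 d).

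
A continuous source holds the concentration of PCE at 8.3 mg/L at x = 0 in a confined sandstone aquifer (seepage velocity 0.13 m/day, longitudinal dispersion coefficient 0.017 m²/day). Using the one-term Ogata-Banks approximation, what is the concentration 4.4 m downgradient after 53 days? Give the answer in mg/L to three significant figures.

8.04 mg/L

For a continuous step input, C/C₀ ≈ ½·erfc((x−vt)/(2√(Dt))).
vt = 0.13 × 53 = 6.89 m and 2√(Dt) = 2√(0.017 × 53) = 1.898 m.
Argument (x−vt)/(2√(Dt)) = (4.4 − 6.89)/1.898 = -1.312; ½·erfc(-1.312) = 0.9682.
C = 8.3 × 0.9682 = 8.04 mg/L.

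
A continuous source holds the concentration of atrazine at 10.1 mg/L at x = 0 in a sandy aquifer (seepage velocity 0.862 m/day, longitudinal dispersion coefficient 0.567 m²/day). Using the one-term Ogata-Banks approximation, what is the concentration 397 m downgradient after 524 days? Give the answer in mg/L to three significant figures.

9.97 mg/L

For a continuous step input, C/C₀ ≈ ½·erfc((x−vt)/(2√(Dt))).
vt = 0.862 × 524 = 451.688 m and 2√(Dt) = 2√(0.567 × 524) = 34.47 m.
Argument (x−vt)/(2√(Dt)) = (397 − 451.688)/34.47 = -1.587; ½·erfc(-1.587) = 0.9876.
C = 10.1 × 0.9876 = 9.97 mg/L.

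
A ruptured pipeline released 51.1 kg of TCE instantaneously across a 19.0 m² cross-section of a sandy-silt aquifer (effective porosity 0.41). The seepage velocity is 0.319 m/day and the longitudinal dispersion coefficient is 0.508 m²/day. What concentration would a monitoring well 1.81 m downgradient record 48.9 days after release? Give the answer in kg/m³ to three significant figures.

For an instantaneous plane source, C(x,t) = M/(n_e·A·√(4πDt)) · exp(−(x−vt)²/(4Dt)), with n_e·A the pore (flow) area.
Plume center vt = 0.319 × 48.9 = 15.5991 m, so the well at 1.81 m is 13.7891 m upgradient of the peak.
√(4πDt) = 17.67 m, giving peak height M/(n_e·A·√(4πDt)) = 51.1/(0.41 × 19.0 × 17.67) = 0.3712 kg/m³.
(x−vt)²/(4Dt) = (-13.7891)²/(4 × 0.508 × 48.9) = 1.914; exp(−1.914) = 0.1475.
C = 0.3712 × 0.1475 = 0.0548 kg/m³.

0.0548 kg/m³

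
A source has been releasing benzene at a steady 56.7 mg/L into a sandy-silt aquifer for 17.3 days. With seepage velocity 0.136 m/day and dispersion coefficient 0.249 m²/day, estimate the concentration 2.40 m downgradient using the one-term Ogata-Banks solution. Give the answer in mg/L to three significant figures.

For a continuous step input, C/C₀ ≈ ½·erfc((x−vt)/(2√(Dt))).
vt = 0.136 × 17.3 = 2.3528 m and 2√(Dt) = 2√(0.249 × 17.3) = 4.151 m.
Argument (x−vt)/(2√(Dt)) = (2.40 − 2.3528)/4.151 = 0.01137; ½·erfc(0.01137) = 0.4936.
C = 56.7 × 0.4936 = 28.0 mg/L.

28.0 mg/L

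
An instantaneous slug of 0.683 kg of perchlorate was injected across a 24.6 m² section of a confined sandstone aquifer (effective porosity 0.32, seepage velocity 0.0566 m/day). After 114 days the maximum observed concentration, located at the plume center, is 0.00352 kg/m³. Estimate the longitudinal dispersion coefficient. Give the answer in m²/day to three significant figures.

At the plume center C_max = M/(n_e·A·√(4πDt)), so D = M²/(4πt·(n_e·A·C_max)²).
n_e·A·C_max = 0.32 × 24.6 × 0.00352 = 0.02771 kg/m.
D = 0.683²/(4π × 114 × 0.02771²) = 0.424 m²/day.

0.424 m²/day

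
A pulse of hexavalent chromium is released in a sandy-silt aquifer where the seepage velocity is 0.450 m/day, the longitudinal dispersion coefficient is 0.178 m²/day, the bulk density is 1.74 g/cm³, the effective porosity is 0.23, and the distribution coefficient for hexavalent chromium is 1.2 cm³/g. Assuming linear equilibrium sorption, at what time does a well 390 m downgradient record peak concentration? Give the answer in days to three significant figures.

Retardation factor R = 1 + ρ_b·K_d/n = 1 + 1.74 × 1.2/0.23 = 10.08.
Sorption retards both mechanisms: v_R = v/R = 0.04464 m/day, D_R = D/R = 0.01766 m²/day.
Peak time from v_R²t² + 2D_R t − x² = 0: t = (√(D_R² + v_R²x²) − D_R)/v_R².
√(D_R² + v_R²x²) = √(0.01766² + 0.04464² × 390²) = 17.41; v_R² = 0.001993.
t = (17.41 − 0.01766)/0.001993 = 8730 days.

8730 days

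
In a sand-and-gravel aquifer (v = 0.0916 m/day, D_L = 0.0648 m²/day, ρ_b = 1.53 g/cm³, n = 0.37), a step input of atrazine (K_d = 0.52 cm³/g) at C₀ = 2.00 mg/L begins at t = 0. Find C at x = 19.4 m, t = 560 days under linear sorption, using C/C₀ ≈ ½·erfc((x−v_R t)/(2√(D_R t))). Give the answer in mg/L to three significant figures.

Retardation factor R = 1 + ρ_b·K_d/n = 1 + 1.53 × 0.52/0.37 = 3.150.
Sorption retards both mechanisms: v_R = v/R = 0.02908 m/day, D_R = D/R = 0.02057 m²/day.
v_R·t = 0.02908 × 560 = 16.2848 m; 2√(D_R t) = 6.788 m; argument = (19.4 − 16.2848)/6.788 = 0.4589.
C = C₀ × ½·erfc(0.4589) = 2.00 × 0.2582 = 0.516 mg/L.

0.516 mg/L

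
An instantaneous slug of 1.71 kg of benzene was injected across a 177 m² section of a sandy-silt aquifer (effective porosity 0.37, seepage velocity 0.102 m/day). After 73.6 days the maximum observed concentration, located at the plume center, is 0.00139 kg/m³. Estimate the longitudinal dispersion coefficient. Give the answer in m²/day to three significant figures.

At the plume center C_max = M/(n_e·A·√(4πDt)), so D = M²/(4πt·(n_e·A·C_max)²).
n_e·A·C_max = 0.37 × 177 × 0.00139 = 0.09103 kg/m.
D = 1.71²/(4π × 73.6 × 0.09103²) = 0.382 m²/day.

0.382 m²/day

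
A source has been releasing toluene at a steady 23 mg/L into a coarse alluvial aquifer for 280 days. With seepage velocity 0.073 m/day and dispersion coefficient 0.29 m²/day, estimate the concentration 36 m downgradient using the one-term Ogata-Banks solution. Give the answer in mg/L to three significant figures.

2.55 mg/L

For a continuous step input, C/C₀ ≈ ½·erfc((x−vt)/(2√(Dt))).
vt = 0.073 × 280 = 20.44 m and 2√(Dt) = 2√(0.29 × 280) = 18.02 m.
Argument (x−vt)/(2√(Dt)) = (36 − 20.44)/18.02 = 0.8635; ½·erfc(0.8635) = 0.1110.
C = 23 × 0.1110 = 2.55 mg/L.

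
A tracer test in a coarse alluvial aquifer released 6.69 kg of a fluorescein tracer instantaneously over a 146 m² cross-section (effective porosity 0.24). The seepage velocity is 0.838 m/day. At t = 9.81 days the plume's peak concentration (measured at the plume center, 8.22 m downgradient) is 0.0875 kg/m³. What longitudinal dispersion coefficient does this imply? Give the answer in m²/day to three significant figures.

0.0386 m²/day

At the plume center C_max = M/(n_e·A·√(4πDt)), so D = M²/(4πt·(n_e·A·C_max)²).
n_e·A·C_max = 0.24 × 146 × 0.0875 = 3.066 kg/m.
D = 6.69²/(4π × 9.81 × 3.066²) = 0.0386 m²/day.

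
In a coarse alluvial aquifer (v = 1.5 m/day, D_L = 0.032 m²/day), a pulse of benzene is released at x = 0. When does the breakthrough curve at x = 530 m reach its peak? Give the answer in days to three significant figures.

353 days

For the 1D instantaneous-source solution, setting ∂C/∂t = 0 at fixed x gives v²t² + 2Dt − x² = 0, so t = (√(D² + v²x²) − D)/v².
√(D² + v²x²) = √(0.032² + 1.5² × 530²) = 795.0; v² = 2.25.
t = (795.0 − 0.032)/2.25 = 353 days (vs. the pure-advection estimate x/v = 353 d).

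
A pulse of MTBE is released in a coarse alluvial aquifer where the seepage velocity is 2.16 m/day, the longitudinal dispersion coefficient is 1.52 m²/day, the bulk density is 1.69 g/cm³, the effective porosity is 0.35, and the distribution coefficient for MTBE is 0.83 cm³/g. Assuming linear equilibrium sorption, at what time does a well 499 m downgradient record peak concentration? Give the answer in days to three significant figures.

Retardation factor R = 1 + ρ_b·K_d/n = 1 + 1.69 × 0.83/0.35 = 5.008.
Sorption retards both mechanisms: v_R = v/R = 0.4313 m/day, D_R = D/R = 0.3035 m²/day.
Peak time from v_R²t² + 2D_R t − x² = 0: t = (√(D_R² + v_R²x²) − D_R)/v_R².
√(D_R² + v_R²x²) = √(0.3035² + 0.4313² × 499²) = 215.2; v_R² = 0.1860.
t = (215.2 − 0.3035)/0.1860 = 1160 days.

1160 days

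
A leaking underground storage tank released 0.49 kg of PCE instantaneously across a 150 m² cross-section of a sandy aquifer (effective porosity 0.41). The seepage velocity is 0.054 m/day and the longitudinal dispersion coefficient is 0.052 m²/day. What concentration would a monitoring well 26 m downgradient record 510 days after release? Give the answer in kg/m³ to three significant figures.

For an instantaneous plane source, C(x,t) = M/(n_e·A·√(4πDt)) · exp(−(x−vt)²/(4Dt)), with n_e·A the pore (flow) area.
Plume center vt = 0.054 × 510 = 27.54 m, so the well at 26 m is 1.54 m upgradient of the peak.
√(4πDt) = 18.26 m, giving peak height M/(n_e·A·√(4πDt)) = 0.49/(0.41 × 150 × 18.26) = 0.0004363 kg/m³.
(x−vt)²/(4Dt) = (-1.54)²/(4 × 0.052 × 510) = 0.02236; exp(−0.02236) = 0.9779.
C = 0.0004363 × 0.9779 = 0.000427 kg/m³.

0.000427 kg/m³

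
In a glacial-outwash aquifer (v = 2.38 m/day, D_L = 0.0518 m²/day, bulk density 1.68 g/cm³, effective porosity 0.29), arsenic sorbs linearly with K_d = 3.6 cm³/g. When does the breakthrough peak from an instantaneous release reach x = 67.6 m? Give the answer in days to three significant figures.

Retardation factor R = 1 + ρ_b·K_d/n = 1 + 1.68 × 3.6/0.29 = 21.86.
Sorption retards both mechanisms: v_R = v/R = 0.1089 m/day, D_R = D/R = 0.002370 m²/day.
Peak time from v_R²t² + 2D_R t − x² = 0: t = (√(D_R² + v_R²x²) − D_R)/v_R².
√(D_R² + v_R²x²) = √(0.002370² + 0.1089² × 67.6²) = 7.362; v_R² = 0.01186.
t = (7.362 − 0.002370)/0.01186 = 621 days.

621 days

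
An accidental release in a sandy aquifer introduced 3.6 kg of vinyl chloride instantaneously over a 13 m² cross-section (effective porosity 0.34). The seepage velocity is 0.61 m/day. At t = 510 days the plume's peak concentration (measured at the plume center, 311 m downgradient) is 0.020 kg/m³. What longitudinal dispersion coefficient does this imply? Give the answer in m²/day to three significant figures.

At the plume center C_max = M/(n_e·A·√(4πDt)), so D = M²/(4πt·(n_e·A·C_max)²).
n_e·A·C_max = 0.34 × 13 × 0.020 = 0.08840 kg/m.
D = 3.6²/(4π × 510 × 0.08840²) = 0.259 m²/day.

0.259 m²/day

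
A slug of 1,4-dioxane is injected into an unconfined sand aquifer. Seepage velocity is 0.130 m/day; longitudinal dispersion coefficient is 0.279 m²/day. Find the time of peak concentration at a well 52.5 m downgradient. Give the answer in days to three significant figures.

388 days

For the 1D instantaneous-source solution, setting ∂C/∂t = 0 at fixed x gives v²t² + 2Dt − x² = 0, so t = (√(D² + v²x²) − D)/v².
√(D² + v²x²) = √(0.279² + 0.130² × 52.5²) = 6.831; v² = 0.0169.
t = (6.831 − 0.279)/0.0169 = 388 days (vs. the pure-advection estimate x/v = 404 d).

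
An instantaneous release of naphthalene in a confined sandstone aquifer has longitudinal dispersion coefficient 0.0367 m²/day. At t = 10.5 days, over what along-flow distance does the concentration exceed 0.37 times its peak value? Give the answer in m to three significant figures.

The plume is Gaussian with σ = √(2Dt) = √(2 × 0.0367 × 10.5) = 0.8779 m.
C/C_peak = exp(−Δx²/(2σ²)) = 0.37 ⇒ Δx = σ·√(−2 ln 0.37) = 0.8779 × 1.410 = 1.238 m.
Width = 2Δx = 2.48 m.

2.48 m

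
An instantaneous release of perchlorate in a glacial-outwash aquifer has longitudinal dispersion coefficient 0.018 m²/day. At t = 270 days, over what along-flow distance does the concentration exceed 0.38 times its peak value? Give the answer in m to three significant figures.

The plume is Gaussian with σ = √(2Dt) = √(2 × 0.018 × 270) = 3.118 m.
C/C_peak = exp(−Δx²/(2σ²)) = 0.38 ⇒ Δx = σ·√(−2 ln 0.38) = 3.118 × 1.391 = 4.337 m.
Width = 2Δx = 8.67 m.

8.67 m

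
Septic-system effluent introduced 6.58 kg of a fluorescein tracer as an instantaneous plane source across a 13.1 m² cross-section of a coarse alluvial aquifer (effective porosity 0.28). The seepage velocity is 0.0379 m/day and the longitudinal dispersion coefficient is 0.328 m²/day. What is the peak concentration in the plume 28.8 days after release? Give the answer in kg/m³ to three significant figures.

0.165 kg/m³

The peak of an instantaneous 1D plume sits at x = vt; there the Gaussian factor is 1 and C_max = M/(n_e·A·√(4πDt)), where n_e·A is the pore area the mass is dissolved in.
√(4πDt) = √(4π × 0.328 × 28.8) = 10.90 m, so C_max = 6.58/(0.28 × 13.1 × 10.90) = 0.165 kg/m³.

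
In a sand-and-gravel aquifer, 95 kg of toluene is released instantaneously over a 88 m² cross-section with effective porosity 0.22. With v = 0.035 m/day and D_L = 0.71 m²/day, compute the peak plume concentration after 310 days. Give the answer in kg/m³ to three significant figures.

The peak of an instantaneous 1D plume sits at x = vt; there the Gaussian factor is 1 and C_max = M/(n_e·A·√(4πDt)), where n_e·A is the pore area the mass is dissolved in.
√(4πDt) = √(4π × 0.71 × 310) = 52.59 m, so C_max = 95/(0.22 × 88 × 52.59) = 0.0933 kg/m³.

0.0933 kg/m³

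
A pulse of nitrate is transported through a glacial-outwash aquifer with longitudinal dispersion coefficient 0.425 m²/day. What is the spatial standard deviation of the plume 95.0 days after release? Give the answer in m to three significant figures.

8.99 m

Dispersive spreading gives a Gaussian with σ² = 2Dt; advection only shifts the center.
σ = √(2 × 0.425 × 95.0) = 8.99 m.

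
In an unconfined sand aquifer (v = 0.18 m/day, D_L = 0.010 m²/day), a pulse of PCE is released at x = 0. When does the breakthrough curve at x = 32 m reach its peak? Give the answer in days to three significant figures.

For the 1D instantaneous-source solution, setting ∂C/∂t = 0 at fixed x gives v²t² + 2Dt − x² = 0, so t = (√(D² + v²x²) − D)/v².
√(D² + v²x²) = √(0.010² + 0.18² × 32²) = 5.760; v² = 0.0324.
t = (5.760 − 0.010)/0.0324 = 177 days (vs. the pure-advection estimate x/v = 178 d).

177 days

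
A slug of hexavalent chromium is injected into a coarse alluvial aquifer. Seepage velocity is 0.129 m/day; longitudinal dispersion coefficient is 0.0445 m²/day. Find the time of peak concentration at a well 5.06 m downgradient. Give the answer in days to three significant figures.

For the 1D instantaneous-source solution, setting ∂C/∂t = 0 at fixed x gives v²t² + 2Dt − x² = 0, so t = (√(D² + v²x²) − D)/v².
√(D² + v²x²) = √(0.0445² + 0.129² × 5.06²) = 0.6543; v² = 0.016641.
t = (0.6543 − 0.0445)/0.016641 = 36.6 days (vs. the pure-advection estimate x/v = 39.2 d).

36.6 days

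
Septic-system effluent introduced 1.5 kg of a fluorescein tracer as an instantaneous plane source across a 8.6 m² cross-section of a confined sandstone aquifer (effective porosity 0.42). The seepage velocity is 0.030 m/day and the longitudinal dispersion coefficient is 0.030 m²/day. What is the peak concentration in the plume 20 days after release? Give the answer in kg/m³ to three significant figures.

0.151 kg/m³

The peak of an instantaneous 1D plume sits at x = vt; there the Gaussian factor is 1 and C_max = M/(n_e·A·√(4πDt)), where n_e·A is the pore area the mass is dissolved in.
√(4πDt) = √(4π × 0.030 × 20) = 2.746 m, so C_max = 1.5/(0.42 × 8.6 × 2.746) = 0.151 kg/m³.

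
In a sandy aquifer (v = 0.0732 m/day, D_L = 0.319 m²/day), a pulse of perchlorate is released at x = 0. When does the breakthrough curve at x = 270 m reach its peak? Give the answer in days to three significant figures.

3630 days

For the 1D instantaneous-source solution, setting ∂C/∂t = 0 at fixed x gives v²t² + 2Dt − x² = 0, so t = (√(D² + v²x²) − D)/v².
√(D² + v²x²) = √(0.319² + 0.0732² × 270²) = 19.77; v² = 0.00535824.
t = (19.77 − 0.319)/0.00535824 = 3630 days (vs. the pure-advection estimate x/v = 3690 d).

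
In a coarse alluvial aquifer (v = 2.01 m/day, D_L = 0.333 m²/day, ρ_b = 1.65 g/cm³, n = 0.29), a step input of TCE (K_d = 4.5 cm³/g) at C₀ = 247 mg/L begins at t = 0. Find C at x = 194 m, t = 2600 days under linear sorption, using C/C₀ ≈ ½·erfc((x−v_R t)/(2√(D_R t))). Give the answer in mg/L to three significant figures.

Retardation factor R = 1 + ρ_b·K_d/n = 1 + 1.65 × 4.5/0.29 = 26.60.
Sorption retards both mechanisms: v_R = v/R = 0.07556 m/day, D_R = D/R = 0.01252 m²/day.
v_R·t = 0.07556 × 2600 = 196.456 m; 2√(D_R t) = 11.41 m; argument = (194 − 196.456)/11.41 = -0.2152.
C = C₀ × ½·erfc(-0.2152) = 247 × 0.6196 = 153 mg/L.

153 mg/L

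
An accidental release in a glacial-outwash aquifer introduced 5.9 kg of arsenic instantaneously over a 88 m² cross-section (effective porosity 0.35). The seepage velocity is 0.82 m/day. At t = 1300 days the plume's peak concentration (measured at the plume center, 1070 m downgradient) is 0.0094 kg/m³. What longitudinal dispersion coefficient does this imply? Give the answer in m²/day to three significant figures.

0.0254 m²/day

At the plume center C_max = M/(n_e·A·√(4πDt)), so D = M²/(4πt·(n_e·A·C_max)²).
n_e·A·C_max = 0.35 × 88 × 0.0094 = 0.2895 kg/m.
D = 5.9²/(4π × 1300 × 0.2895²) = 0.0254 m²/day.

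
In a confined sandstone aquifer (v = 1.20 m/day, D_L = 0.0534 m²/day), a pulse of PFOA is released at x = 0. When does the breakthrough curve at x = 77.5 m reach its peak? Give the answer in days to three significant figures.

For the 1D instantaneous-source solution, setting ∂C/∂t = 0 at fixed x gives v²t² + 2Dt − x² = 0, so t = (√(D² + v²x²) − D)/v².
√(D² + v²x²) = √(0.0534² + 1.20² × 77.5²) = 93.00; v² = 1.44.
t = (93.00 − 0.0534)/1.44 = 64.5 days (vs. the pure-advection estimate x/v = 64.6 d).

64.5 days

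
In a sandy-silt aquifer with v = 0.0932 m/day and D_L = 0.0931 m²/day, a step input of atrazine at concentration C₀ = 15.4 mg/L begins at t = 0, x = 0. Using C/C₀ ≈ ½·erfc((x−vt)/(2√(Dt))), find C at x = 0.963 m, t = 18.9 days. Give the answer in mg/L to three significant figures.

10.2 mg/L

For a continuous step input, C/C₀ ≈ ½·erfc((x−vt)/(2√(Dt))).
vt = 0.0932 × 18.9 = 1.76148 m and 2√(Dt) = 2√(0.0931 × 18.9) = 2.653 m.
Argument (x−vt)/(2√(Dt)) = (0.963 − 1.76148)/2.653 = -0.3010; ½·erfc(-0.3010) = 0.6648.
C = 15.4 × 0.6648 = 10.2 mg/L.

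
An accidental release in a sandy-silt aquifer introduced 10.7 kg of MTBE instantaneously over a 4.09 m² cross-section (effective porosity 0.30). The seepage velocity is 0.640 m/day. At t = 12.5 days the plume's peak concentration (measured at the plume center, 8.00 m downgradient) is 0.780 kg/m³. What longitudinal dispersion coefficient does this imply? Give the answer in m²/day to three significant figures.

0.796 m²/day

At the plume center C_max = M/(n_e·A·√(4πDt)), so D = M²/(4πt·(n_e·A·C_max)²).
n_e·A·C_max = 0.30 × 4.09 × 0.780 = 0.9571 kg/m.
D = 10.7²/(4π × 12.5 × 0.9571²) = 0.796 m²/day.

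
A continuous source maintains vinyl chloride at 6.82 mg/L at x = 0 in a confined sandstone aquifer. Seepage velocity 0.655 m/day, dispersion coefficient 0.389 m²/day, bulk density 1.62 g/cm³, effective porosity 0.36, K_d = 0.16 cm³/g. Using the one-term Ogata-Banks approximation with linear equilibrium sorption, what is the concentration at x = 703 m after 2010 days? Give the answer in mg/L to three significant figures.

Retardation factor R = 1 + ρ_b·K_d/n = 1 + 1.62 × 0.16/0.36 = 1.720.
Sorption retards both mechanisms: v_R = v/R = 0.3808 m/day, D_R = D/R = 0.2262 m²/day.
v_R·t = 0.3808 × 2010 = 765.408 m; 2√(D_R t) = 42.65 m; argument = (703 − 765.408)/42.65 = -1.463.
C = C₀ × ½·erfc(-1.463) = 6.82 × 0.9807 = 6.69 mg/L.

6.69 mg/L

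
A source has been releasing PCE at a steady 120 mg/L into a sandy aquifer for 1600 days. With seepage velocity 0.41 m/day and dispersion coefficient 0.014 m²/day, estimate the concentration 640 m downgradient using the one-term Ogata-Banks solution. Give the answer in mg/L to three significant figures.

119 mg/L

For a continuous step input, C/C₀ ≈ ½·erfc((x−vt)/(2√(Dt))).
vt = 0.41 × 1600 = 656 m and 2√(Dt) = 2√(0.014 × 1600) = 9.466 m.
Argument (x−vt)/(2√(Dt)) = (640 − 656)/9.466 = -1.690; ½·erfc(-1.690) = 0.9916.
C = 120 × 0.9916 = 119 mg/L.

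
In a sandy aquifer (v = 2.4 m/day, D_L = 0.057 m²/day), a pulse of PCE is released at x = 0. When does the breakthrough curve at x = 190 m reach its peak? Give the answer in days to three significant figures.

For the 1D instantaneous-source solution, setting ∂C/∂t = 0 at fixed x gives v²t² + 2Dt − x² = 0, so t = (√(D² + v²x²) − D)/v².
√(D² + v²x²) = √(0.057² + 2.4² × 190²) = 456.0; v² = 5.76.
t = (456.0 − 0.057)/5.76 = 79.2 days (vs. the pure-advection estimate x/v = 79.2 d).

79.2 days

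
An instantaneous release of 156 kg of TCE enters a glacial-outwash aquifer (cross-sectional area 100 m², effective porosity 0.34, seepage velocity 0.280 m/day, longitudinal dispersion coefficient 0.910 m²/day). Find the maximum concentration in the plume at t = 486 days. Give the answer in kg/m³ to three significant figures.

0.0615 kg/m³

The peak of an instantaneous 1D plume sits at x = vt; there the Gaussian factor is 1 and C_max = M/(n_e·A·√(4πDt)), where n_e·A is the pore area the mass is dissolved in.
√(4πDt) = √(4π × 0.910 × 486) = 74.55 m, so C_max = 156/(0.34 × 100 × 74.55) = 0.0615 kg/m³.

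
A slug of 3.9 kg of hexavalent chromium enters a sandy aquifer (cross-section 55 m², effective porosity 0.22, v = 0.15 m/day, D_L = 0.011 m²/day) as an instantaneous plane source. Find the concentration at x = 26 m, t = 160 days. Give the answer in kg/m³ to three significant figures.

0.0388 kg/m³

For an instantaneous plane source, C(x,t) = M/(n_e·A·√(4πDt)) · exp(−(x−vt)²/(4Dt)), with n_e·A the pore (flow) area.
Plume center vt = 0.15 × 160 = 24 m, so the well at 26 m is 2 m downgradient of the peak.
√(4πDt) = 4.703 m, giving peak height M/(n_e·A·√(4πDt)) = 3.9/(0.22 × 55 × 4.703) = 0.06853 kg/m³.
(x−vt)²/(4Dt) = (2)²/(4 × 0.011 × 160) = 0.5682; exp(−0.5682) = 0.5665.
C = 0.06853 × 0.5665 = 0.0388 kg/m³.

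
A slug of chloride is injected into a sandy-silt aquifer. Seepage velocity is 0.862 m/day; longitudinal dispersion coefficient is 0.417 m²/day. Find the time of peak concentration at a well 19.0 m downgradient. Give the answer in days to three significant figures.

21.5 days

For the 1D instantaneous-source solution, setting ∂C/∂t = 0 at fixed x gives v²t² + 2Dt − x² = 0, so t = (√(D² + v²x²) − D)/v².
√(D² + v²x²) = √(0.417² + 0.862² × 19.0²) = 16.38; v² = 0.743044.
t = (16.38 − 0.417)/0.743044 = 21.5 days (vs. the pure-advection estimate x/v = 22.0 d).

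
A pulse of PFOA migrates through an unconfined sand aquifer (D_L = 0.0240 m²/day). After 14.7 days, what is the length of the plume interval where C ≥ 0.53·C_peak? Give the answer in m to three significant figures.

The plume is Gaussian with σ = √(2Dt) = √(2 × 0.0240 × 14.7) = 0.8400 m.
C/C_peak = exp(−Δx²/(2σ²)) = 0.53 ⇒ Δx = σ·√(−2 ln 0.53) = 0.8400 × 1.127 = 0.9467 m.
Width = 2Δx = 1.89 m.

1.89 m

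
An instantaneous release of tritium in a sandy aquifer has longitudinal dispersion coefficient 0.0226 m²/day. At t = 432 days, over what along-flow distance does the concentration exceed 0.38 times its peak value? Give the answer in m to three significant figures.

12.3 m

The plume is Gaussian with σ = √(2Dt) = √(2 × 0.0226 × 432) = 4.419 m.
C/C_peak = exp(−Δx²/(2σ²)) = 0.38 ⇒ Δx = σ·√(−2 ln 0.38) = 4.419 × 1.391 = 6.147 m.
Width = 2Δx = 12.3 m.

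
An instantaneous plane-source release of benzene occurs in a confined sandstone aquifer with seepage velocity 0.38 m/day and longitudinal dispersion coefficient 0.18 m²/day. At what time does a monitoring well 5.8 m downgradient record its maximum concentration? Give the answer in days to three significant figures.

For the 1D instantaneous-source solution, setting ∂C/∂t = 0 at fixed x gives v²t² + 2Dt − x² = 0, so t = (√(D² + v²x²) − D)/v².
√(D² + v²x²) = √(0.18² + 0.38² × 5.8²) = 2.211; v² = 0.1444.
t = (2.211 − 0.18)/0.1444 = 14.1 days (vs. the pure-advection estimate x/v = 15.3 d).

14.1 days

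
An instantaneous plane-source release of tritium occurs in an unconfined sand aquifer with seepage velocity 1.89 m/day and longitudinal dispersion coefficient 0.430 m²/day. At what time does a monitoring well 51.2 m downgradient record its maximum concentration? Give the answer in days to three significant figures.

27.0 days

For the 1D instantaneous-source solution, setting ∂C/∂t = 0 at fixed x gives v²t² + 2Dt − x² = 0, so t = (√(D² + v²x²) − D)/v².
√(D² + v²x²) = √(0.430² + 1.89² × 51.2²) = 96.77; v² = 3.5721.
t = (96.77 − 0.430)/3.5721 = 27.0 days (vs. the pure-advection estimate x/v = 27.1 d).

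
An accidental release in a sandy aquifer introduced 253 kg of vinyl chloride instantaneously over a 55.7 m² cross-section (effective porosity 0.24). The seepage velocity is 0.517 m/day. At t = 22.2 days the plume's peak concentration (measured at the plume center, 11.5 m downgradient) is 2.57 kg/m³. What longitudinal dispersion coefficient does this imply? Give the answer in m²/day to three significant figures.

0.194 m²/day

At the plume center C_max = M/(n_e·A·√(4πDt)), so D = M²/(4πt·(n_e·A·C_max)²).
n_e·A·C_max = 0.24 × 55.7 × 2.57 = 34.36 kg/m.
D = 253²/(4π × 22.2 × 34.36²) = 0.194 m²/day.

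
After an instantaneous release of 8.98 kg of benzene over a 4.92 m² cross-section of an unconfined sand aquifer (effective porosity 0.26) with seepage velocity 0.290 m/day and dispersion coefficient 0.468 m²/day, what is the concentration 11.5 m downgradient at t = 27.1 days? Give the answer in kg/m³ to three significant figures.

For an instantaneous plane source, C(x,t) = M/(n_e·A·√(4πDt)) · exp(−(x−vt)²/(4Dt)), with n_e·A the pore (flow) area.
Plume center vt = 0.290 × 27.1 = 7.859 m, so the well at 11.5 m is 3.641 m downgradient of the peak.
√(4πDt) = 12.62 m, giving peak height M/(n_e·A·√(4πDt)) = 8.98/(0.26 × 4.92 × 12.62) = 0.5563 kg/m³.
(x−vt)²/(4Dt) = (3.641)²/(4 × 0.468 × 27.1) = 0.2613; exp(−0.2613) = 0.7700.
C = 0.5563 × 0.7700 = 0.428 kg/m³.

0.428 kg/m³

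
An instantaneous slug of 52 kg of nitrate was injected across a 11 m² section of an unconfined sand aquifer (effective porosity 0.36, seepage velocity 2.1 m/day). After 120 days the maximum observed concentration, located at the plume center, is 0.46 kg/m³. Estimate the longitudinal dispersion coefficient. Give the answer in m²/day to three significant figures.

0.540 m²/day

At the plume center C_max = M/(n_e·A·√(4πDt)), so D = M²/(4πt·(n_e·A·C_max)²).
n_e·A·C_max = 0.36 × 11 × 0.46 = 1.822 kg/m.
D = 52²/(4π × 120 × 1.822²) = 0.540 m²/day.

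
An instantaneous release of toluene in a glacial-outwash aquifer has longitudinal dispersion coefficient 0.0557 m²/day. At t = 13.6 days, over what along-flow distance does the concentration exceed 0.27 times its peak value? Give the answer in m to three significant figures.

3.98 m

The plume is Gaussian with σ = √(2Dt) = √(2 × 0.0557 × 13.6) = 1.231 m.
C/C_peak = exp(−Δx²/(2σ²)) = 0.27 ⇒ Δx = σ·√(−2 ln 0.27) = 1.231 × 1.618 = 1.992 m.
Width = 2Δx = 3.98 m.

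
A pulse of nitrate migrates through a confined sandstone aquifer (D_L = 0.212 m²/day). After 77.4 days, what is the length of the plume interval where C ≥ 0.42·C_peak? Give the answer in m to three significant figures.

The plume is Gaussian with σ = √(2Dt) = √(2 × 0.212 × 77.4) = 5.729 m.
C/C_peak = exp(−Δx²/(2σ²)) = 0.42 ⇒ Δx = σ·√(−2 ln 0.42) = 5.729 × 1.317 = 7.545 m.
Width = 2Δx = 15.1 m.

15.1 m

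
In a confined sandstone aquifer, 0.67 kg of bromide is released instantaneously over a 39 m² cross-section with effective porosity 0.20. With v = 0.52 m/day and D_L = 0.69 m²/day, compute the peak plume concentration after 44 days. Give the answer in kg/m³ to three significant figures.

The peak of an instantaneous 1D plume sits at x = vt; there the Gaussian factor is 1 and C_max = M/(n_e·A·√(4πDt)), where n_e·A is the pore area the mass is dissolved in.
√(4πDt) = √(4π × 0.69 × 44) = 19.53 m, so C_max = 0.67/(0.20 × 39 × 19.53) = 0.00440 kg/m³.

0.00440 kg/m³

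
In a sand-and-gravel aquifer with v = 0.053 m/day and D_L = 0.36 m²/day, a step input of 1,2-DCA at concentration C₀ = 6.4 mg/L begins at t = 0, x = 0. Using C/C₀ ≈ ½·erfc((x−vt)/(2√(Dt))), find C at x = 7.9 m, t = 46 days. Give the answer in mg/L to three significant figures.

For a continuous step input, C/C₀ ≈ ½·erfc((x−vt)/(2√(Dt))).
vt = 0.053 × 46 = 2.438 m and 2√(Dt) = 2√(0.36 × 46) = 8.139 m.
Argument (x−vt)/(2√(Dt)) = (7.9 − 2.438)/8.139 = 0.6711; ½·erfc(0.6711) = 0.1713.
C = 6.4 × 0.1713 = 1.10 mg/L.

1.10 mg/L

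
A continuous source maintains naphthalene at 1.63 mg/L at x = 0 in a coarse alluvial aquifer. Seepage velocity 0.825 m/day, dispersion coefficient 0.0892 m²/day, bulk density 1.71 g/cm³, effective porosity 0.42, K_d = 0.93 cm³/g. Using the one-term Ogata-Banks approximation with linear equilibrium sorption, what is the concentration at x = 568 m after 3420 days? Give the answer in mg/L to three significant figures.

1.58 mg/L

Retardation factor R = 1 + ρ_b·K_d/n = 1 + 1.71 × 0.93/0.42 = 4.786.
Sorption retards both mechanisms: v_R = v/R = 0.1724 m/day, D_R = D/R = 0.01864 m²/day.
v_R·t = 0.1724 × 3420 = 589.608 m; 2√(D_R t) = 15.97 m; argument = (568 − 589.608)/15.97 = -1.353.
C = C₀ × ½·erfc(-1.353) = 1.63 × 0.9722 = 1.58 mg/L.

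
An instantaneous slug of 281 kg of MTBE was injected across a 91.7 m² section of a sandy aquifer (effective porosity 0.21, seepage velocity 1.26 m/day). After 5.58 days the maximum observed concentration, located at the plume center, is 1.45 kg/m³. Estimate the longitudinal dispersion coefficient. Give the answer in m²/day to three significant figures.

1.44 m²/day

At the plume center C_max = M/(n_e·A·√(4πDt)), so D = M²/(4πt·(n_e·A·C_max)²).
n_e·A·C_max = 0.21 × 91.7 × 1.45 = 27.92 kg/m.
D = 281²/(4π × 5.58 × 27.92²) = 1.44 m²/day.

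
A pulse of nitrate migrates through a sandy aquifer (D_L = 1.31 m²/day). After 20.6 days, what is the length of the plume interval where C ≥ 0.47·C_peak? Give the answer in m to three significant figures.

18.1 m

The plume is Gaussian with σ = √(2Dt) = √(2 × 1.31 × 20.6) = 7.347 m.
C/C_peak = exp(−Δx²/(2σ²)) = 0.47 ⇒ Δx = σ·√(−2 ln 0.47) = 7.347 × 1.229 = 9.029 m.
Width = 2Δx = 18.1 m.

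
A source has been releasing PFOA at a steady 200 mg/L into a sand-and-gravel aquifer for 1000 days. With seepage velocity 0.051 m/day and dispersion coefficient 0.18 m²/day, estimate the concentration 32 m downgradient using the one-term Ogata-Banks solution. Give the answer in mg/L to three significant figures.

For a continuous step input, C/C₀ ≈ ½·erfc((x−vt)/(2√(Dt))).
vt = 0.051 × 1000 = 51 m and 2√(Dt) = 2√(0.18 × 1000) = 26.83 m.
Argument (x−vt)/(2√(Dt)) = (32 − 51)/26.83 = -0.7082; ½·erfc(-0.7082) = 0.8417.
C = 200 × 0.8417 = 168 mg/L.

168 mg/L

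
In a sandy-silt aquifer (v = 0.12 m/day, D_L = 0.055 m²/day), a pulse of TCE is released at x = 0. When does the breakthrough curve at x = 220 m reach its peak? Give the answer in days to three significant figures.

1830 days

For the 1D instantaneous-source solution, setting ∂C/∂t = 0 at fixed x gives v²t² + 2Dt − x² = 0, so t = (√(D² + v²x²) − D)/v².
√(D² + v²x²) = √(0.055² + 0.12² × 220²) = 26.40; v² = 0.0144.
t = (26.40 − 0.055)/0.0144 = 1830 days (vs. the pure-advection estimate x/v = 1830 d).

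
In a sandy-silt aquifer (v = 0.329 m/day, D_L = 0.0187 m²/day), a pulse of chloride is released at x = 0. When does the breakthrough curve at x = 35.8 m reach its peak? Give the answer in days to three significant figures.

109 days

For the 1D instantaneous-source solution, setting ∂C/∂t = 0 at fixed x gives v²t² + 2Dt − x² = 0, so t = (√(D² + v²x²) − D)/v².
√(D² + v²x²) = √(0.0187² + 0.329² × 35.8²) = 11.78; v² = 0.108241.
t = (11.78 − 0.0187)/0.108241 = 109 days (vs. the pure-advection estimate x/v = 109 d).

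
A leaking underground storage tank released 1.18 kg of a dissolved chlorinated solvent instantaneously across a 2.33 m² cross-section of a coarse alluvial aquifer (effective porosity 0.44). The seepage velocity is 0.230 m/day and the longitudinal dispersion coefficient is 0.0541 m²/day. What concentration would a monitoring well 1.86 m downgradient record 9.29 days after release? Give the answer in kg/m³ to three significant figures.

For an instantaneous plane source, C(x,t) = M/(n_e·A·√(4πDt)) · exp(−(x−vt)²/(4Dt)), with n_e·A the pore (flow) area.
Plume center vt = 0.230 × 9.29 = 2.1367 m, so the well at 1.86 m is 0.2767 m upgradient of the peak.
√(4πDt) = 2.513 m, giving peak height M/(n_e·A·√(4πDt)) = 1.18/(0.44 × 2.33 × 2.513) = 0.4580 kg/m³.
(x−vt)²/(4Dt) = (-0.2767)²/(4 × 0.0541 × 9.29) = 0.03808; exp(−0.03808) = 0.9626.
C = 0.4580 × 0.9626 = 0.441 kg/m³.

0.441 kg/m³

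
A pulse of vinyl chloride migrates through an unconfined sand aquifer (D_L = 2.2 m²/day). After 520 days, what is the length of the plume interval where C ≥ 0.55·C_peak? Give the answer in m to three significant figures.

105 m

The plume is Gaussian with σ = √(2Dt) = √(2 × 2.2 × 520) = 47.83 m.
C/C_peak = exp(−Δx²/(2σ²)) = 0.55 ⇒ Δx = σ·√(−2 ln 0.55) = 47.83 × 1.093 = 52.28 m.
Width = 2Δx = 105 m.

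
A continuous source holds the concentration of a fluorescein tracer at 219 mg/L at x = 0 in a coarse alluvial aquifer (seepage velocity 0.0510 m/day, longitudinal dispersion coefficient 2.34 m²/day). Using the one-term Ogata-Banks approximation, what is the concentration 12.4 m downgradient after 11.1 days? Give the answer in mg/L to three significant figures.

11.0 mg/L

For a continuous step input, C/C₀ ≈ ½·erfc((x−vt)/(2√(Dt))).
vt = 0.0510 × 11.1 = 0.5661 m and 2√(Dt) = 2√(2.34 × 11.1) = 10.19 m.
Argument (x−vt)/(2√(Dt)) = (12.4 − 0.5661)/10.19 = 1.161; ½·erfc(1.161) = 0.05031.
C = 219 × 0.05031 = 11.0 mg/L.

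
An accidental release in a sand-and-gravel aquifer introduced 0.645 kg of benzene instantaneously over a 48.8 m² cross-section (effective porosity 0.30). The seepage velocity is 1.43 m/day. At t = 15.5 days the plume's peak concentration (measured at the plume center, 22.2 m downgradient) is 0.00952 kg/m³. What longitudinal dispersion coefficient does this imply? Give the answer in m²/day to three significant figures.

0.110 m²/day

At the plume center C_max = M/(n_e·A·√(4πDt)), so D = M²/(4πt·(n_e·A·C_max)²).
n_e·A·C_max = 0.30 × 48.8 × 0.00952 = 0.1394 kg/m.
D = 0.645²/(4π × 15.5 × 0.1394²) = 0.110 m²/day.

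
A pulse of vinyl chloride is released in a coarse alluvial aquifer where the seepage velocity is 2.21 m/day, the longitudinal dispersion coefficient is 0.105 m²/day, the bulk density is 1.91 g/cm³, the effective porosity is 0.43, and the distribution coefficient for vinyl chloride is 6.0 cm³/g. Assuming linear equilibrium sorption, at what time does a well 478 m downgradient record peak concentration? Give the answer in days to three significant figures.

5980 days

Retardation factor R = 1 + ρ_b·K_d/n = 1 + 1.91 × 6.0/0.43 = 27.65.
Sorption retards both mechanisms: v_R = v/R = 0.07993 m/day, D_R = D/R = 0.003797 m²/day.
Peak time from v_R²t² + 2D_R t − x² = 0: t = (√(D_R² + v_R²x²) − D_R)/v_R².
√(D_R² + v_R²x²) = √(0.003797² + 0.07993² × 478²) = 38.21; v_R² = 0.006389.
t = (38.21 − 0.003797)/0.006389 = 5980 days.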